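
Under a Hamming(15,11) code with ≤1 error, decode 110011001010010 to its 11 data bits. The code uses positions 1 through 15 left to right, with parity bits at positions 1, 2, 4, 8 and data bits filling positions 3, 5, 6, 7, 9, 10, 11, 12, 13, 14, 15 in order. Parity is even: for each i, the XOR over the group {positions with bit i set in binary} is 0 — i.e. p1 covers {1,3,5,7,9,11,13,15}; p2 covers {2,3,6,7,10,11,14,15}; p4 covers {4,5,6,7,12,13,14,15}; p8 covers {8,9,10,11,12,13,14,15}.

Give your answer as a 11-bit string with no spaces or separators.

01101011010

s1 (pos 1,3,5,7,9,11,13,15): 1⊕0⊕1⊕0⊕1⊕1⊕0⊕0 = 0
s2 (pos 2,3,6,7,10,11,14,15): 1⊕0⊕1⊕0⊕0⊕1⊕1⊕0 = 0
s4 (pos 4,5,6,7,12,13,14,15): 0⊕1⊕1⊕0⊕0⊕0⊕1⊕0 = 1
s8 (pos 8,9,10,11,12,13,14,15): 0⊕1⊕0⊕1⊕0⊕0⊕1⊕0 = 1
Syndrome s8…s1 = 1100 → error at position 12.
Flip position 12: 110011001010010 → 110011001011010
Read data bits from positions 3,5,6,7,9,10,11,12,13,14,15: 01101011010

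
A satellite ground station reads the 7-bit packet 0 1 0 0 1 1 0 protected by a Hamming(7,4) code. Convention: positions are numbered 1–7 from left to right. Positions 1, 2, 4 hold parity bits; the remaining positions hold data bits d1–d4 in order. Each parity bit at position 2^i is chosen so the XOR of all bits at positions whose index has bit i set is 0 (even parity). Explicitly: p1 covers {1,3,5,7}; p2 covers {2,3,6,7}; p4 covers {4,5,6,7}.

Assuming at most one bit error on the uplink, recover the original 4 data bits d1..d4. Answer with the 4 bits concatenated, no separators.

s1 (pos 1,3,5,7): 0⊕0⊕1⊕0 = 1
s2 (pos 2,3,6,7): 1⊕0⊕1⊕0 = 0
s4 (pos 4,5,6,7): 0⊕1⊕1⊕0 = 0
Syndrome s4…s1 = 001 → error at position 1.
Flip position 1: 0100110 → 1100110
Read data bits from positions 3,5,6,7: 0110

0110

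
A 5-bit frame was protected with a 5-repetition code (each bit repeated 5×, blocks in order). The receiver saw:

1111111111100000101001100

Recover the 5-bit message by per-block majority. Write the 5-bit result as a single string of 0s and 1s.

Block 1 (11111): 5 ones → 1
Block 2 (11111): 5 ones → 1
Block 3 (10000): 1 one → 0
Block 4 (01010): 2 ones → 0
Block 5 (01100): 2 ones → 0

11000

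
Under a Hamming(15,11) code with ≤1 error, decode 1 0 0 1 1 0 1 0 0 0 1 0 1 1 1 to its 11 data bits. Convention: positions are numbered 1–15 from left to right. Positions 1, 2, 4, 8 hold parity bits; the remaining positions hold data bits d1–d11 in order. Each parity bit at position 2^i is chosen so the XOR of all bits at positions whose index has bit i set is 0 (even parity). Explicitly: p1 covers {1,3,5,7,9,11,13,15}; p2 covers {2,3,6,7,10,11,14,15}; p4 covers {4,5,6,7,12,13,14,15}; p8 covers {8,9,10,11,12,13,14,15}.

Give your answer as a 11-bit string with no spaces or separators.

s1 (pos 1,3,5,7,9,11,13,15): 1⊕0⊕1⊕1⊕0⊕1⊕1⊕1 = 0
s2 (pos 2,3,6,7,10,11,14,15): 0⊕0⊕0⊕1⊕0⊕1⊕1⊕1 = 0
s4 (pos 4,5,6,7,12,13,14,15): 1⊕1⊕0⊕1⊕0⊕1⊕1⊕1 = 0
s8 (pos 8,9,10,11,12,13,14,15): 0⊕0⊕0⊕1⊕0⊕1⊕1⊕1 = 0
Syndrome s8…s1 = 0000 → no error.
Read data bits from positions 3,5,6,7,9,10,11,12,13,14,15: 01010010111

01010010111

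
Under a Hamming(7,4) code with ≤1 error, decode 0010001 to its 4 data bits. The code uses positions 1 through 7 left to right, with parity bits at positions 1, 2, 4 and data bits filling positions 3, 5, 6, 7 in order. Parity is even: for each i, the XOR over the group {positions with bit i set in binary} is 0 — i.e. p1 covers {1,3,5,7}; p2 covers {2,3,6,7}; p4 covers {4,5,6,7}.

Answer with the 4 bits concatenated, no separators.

1001

s1 (pos 1,3,5,7): 0⊕1⊕0⊕1 = 0
s2 (pos 2,3,6,7): 0⊕1⊕0⊕1 = 0
s4 (pos 4,5,6,7): 0⊕0⊕0⊕1 = 1
Syndrome s4…s1 = 100 → error at position 4.
Flip position 4: 0010001 → 0011001
Read data bits from positions 3,5,6,7: 1001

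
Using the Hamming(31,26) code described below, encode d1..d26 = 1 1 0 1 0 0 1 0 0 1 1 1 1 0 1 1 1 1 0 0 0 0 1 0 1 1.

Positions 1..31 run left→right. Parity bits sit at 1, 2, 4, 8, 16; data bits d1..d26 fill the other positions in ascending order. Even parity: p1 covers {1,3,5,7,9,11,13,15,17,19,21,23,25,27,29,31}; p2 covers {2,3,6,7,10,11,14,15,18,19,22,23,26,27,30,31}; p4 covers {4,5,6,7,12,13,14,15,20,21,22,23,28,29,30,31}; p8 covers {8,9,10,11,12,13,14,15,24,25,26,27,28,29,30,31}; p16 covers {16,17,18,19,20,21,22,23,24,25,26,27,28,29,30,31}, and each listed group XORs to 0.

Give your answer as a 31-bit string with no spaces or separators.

1011101000100111110111100001011

Place data at non-parity positions: p1 p2 1 p4 1 0 1 p8 0 0 1 0 0 1 1 p16 1 1 0 1 1 1 1 0 0 0 0 1 0 1 1
p1 (pos 1,3,5,7,9,11,13,15,17,19,21,23,25,27,29,31): XOR of data positions = 1⊕1⊕1⊕0⊕1⊕0⊕1⊕1⊕0⊕1⊕1⊕0⊕0⊕0⊕1 = 1
p2 (pos 2,3,6,7,10,11,14,15,18,19,22,23,26,27,30,31): XOR of data positions = 1⊕0⊕1⊕0⊕1⊕1⊕1⊕1⊕0⊕1⊕1⊕0⊕0⊕1⊕1 = 0
p4 (pos 4,5,6,7,12,13,14,15,20,21,22,23,28,29,30,31): XOR of data positions = 1⊕0⊕1⊕0⊕0⊕1⊕1⊕1⊕1⊕1⊕1⊕1⊕0⊕1⊕1 = 1
p8 (pos 8,9,10,11,12,13,14,15,24,25,26,27,28,29,30,31): XOR of data positions = 0⊕0⊕1⊕0⊕0⊕1⊕1⊕0⊕0⊕0⊕0⊕1⊕0⊕1⊕1 = 0
p16 (pos 16,17,18,19,20,21,22,23,24,25,26,27,28,29,30,31): XOR of data positions = 1⊕1⊕0⊕1⊕1⊕1⊕1⊕0⊕0⊕0⊕0⊕1⊕0⊕1⊕1 = 1
Codeword: 1011101000100111110111100001011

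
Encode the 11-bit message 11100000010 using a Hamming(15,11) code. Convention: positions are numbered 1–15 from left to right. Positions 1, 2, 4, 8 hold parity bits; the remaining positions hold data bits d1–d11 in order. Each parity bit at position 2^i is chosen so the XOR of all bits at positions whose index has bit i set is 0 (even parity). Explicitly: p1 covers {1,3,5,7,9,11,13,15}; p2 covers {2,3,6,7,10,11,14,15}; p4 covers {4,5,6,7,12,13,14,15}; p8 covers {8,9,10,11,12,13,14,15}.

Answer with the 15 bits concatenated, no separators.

011111010000010

Place data at non-parity positions: p1 p2 1 p4 1 1 0 p8 0 0 0 0 0 1 0
p1 (pos 1,3,5,7,9,11,13,15): XOR of data positions = 1⊕1⊕0⊕0⊕0⊕0⊕0 = 0
p2 (pos 2,3,6,7,10,11,14,15): XOR of data positions = 1⊕1⊕0⊕0⊕0⊕1⊕0 = 1
p4 (pos 4,5,6,7,12,13,14,15): XOR of data positions = 1⊕1⊕0⊕0⊕0⊕1⊕0 = 1
p8 (pos 8,9,10,11,12,13,14,15): XOR of data positions = 0⊕0⊕0⊕0⊕0⊕1⊕0 = 1
Codeword: 011111010000010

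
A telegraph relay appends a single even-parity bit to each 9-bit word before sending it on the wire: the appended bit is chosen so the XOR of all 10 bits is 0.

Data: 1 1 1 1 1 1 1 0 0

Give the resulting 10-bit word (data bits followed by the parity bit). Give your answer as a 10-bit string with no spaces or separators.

1111111001

XOR of the 9 data bits: 1⊕1⊕1⊕1⊕1⊕1⊕1⊕0⊕0 = 1
Parity bit = 1 (so all 10 bits XOR to 0).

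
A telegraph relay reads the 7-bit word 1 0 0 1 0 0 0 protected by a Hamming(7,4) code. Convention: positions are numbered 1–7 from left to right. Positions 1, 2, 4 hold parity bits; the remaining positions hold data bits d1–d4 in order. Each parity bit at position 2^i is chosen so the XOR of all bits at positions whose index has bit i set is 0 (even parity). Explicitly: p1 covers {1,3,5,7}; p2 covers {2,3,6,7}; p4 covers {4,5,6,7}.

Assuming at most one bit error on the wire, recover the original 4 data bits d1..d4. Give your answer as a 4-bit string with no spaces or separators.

s1 (pos 1,3,5,7): 1⊕0⊕0⊕0 = 1
s2 (pos 2,3,6,7): 0⊕0⊕0⊕0 = 0
s4 (pos 4,5,6,7): 1⊕0⊕0⊕0 = 1
Syndrome s4…s1 = 101 → error at position 5.
Flip position 5: 1001000 → 1001100
Read data bits from positions 3,5,6,7: 0100

0100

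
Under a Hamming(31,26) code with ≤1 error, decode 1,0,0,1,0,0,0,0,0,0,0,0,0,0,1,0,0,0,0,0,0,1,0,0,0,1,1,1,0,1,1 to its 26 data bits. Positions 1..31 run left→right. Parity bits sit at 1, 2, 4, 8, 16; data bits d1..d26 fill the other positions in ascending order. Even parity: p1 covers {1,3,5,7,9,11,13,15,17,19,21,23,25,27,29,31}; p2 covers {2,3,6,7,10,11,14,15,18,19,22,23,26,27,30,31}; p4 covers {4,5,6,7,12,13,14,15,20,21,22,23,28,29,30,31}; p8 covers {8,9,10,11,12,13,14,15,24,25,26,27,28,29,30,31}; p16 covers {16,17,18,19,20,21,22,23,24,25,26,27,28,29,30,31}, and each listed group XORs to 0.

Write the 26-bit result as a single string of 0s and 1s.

00000000001000001000111011

s1 (pos 1,3,5,7,9,11,13,15,17,19,21,23,25,27,29,31): 1⊕0⊕0⊕0⊕0⊕0⊕0⊕1⊕0⊕0⊕0⊕0⊕0⊕1⊕0⊕1 = 0
s2 (pos 2,3,6,7,10,11,14,15,18,19,22,23,26,27,30,31): 0⊕0⊕0⊕0⊕0⊕0⊕0⊕1⊕0⊕0⊕1⊕0⊕1⊕1⊕1⊕1 = 0
s4 (pos 4,5,6,7,12,13,14,15,20,21,22,23,28,29,30,31): 1⊕0⊕0⊕0⊕0⊕0⊕0⊕1⊕0⊕0⊕1⊕0⊕1⊕0⊕1⊕1 = 0
s8 (pos 8,9,10,11,12,13,14,15,24,25,26,27,28,29,30,31): 0⊕0⊕0⊕0⊕0⊕0⊕0⊕1⊕0⊕0⊕1⊕1⊕1⊕0⊕1⊕1 = 0
s16 (pos 16,17,18,19,20,21,22,23,24,25,26,27,28,29,30,31): 0⊕0⊕0⊕0⊕0⊕0⊕1⊕0⊕0⊕0⊕1⊕1⊕1⊕0⊕1⊕1 = 0
Syndrome s16…s1 = 00000 → no error.
Read data bits from positions 3,5,6,7,9,10,11,12,13,14,15,17,18,19,20,21,22,23,24,25,26,27,28,29,30,31: 00000000001000001000111011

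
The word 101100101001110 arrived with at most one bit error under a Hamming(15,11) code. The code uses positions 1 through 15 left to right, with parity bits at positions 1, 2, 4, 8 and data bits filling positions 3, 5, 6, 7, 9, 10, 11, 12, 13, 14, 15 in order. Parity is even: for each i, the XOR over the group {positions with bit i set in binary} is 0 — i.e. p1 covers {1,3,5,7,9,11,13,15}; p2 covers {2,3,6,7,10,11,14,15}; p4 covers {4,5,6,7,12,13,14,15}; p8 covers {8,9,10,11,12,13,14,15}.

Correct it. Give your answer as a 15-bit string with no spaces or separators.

101100001001110

s1 (pos 1,3,5,7,9,11,13,15): 1⊕1⊕0⊕1⊕1⊕0⊕1⊕0 = 1
s2 (pos 2,3,6,7,10,11,14,15): 0⊕1⊕0⊕1⊕0⊕0⊕1⊕0 = 1
s4 (pos 4,5,6,7,12,13,14,15): 1⊕0⊕0⊕1⊕1⊕1⊕1⊕0 = 1
s8 (pos 8,9,10,11,12,13,14,15): 0⊕1⊕0⊕0⊕1⊕1⊕1⊕0 = 0
Syndrome s8…s1 = 0111 → error at position 7.
Flip position 7: 101100101001110 → 101100001001110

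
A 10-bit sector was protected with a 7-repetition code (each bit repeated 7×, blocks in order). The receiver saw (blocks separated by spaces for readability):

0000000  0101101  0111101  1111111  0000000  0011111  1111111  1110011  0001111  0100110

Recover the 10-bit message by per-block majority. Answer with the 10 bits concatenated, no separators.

0111011110

Block 1 (0000000): 0 ones → 0
Block 2 (0101101): 4 ones → 1
Block 3 (0111101): 5 ones → 1
Block 4 (1111111): 7 ones → 1
Block 5 (0000000): 0 ones → 0
Block 6 (0011111): 5 ones → 1
Block 7 (1111111): 7 ones → 1
Block 8 (1110011): 5 ones → 1
Block 9 (0001111): 4 ones → 1
Block 10 (0100110): 3 ones → 0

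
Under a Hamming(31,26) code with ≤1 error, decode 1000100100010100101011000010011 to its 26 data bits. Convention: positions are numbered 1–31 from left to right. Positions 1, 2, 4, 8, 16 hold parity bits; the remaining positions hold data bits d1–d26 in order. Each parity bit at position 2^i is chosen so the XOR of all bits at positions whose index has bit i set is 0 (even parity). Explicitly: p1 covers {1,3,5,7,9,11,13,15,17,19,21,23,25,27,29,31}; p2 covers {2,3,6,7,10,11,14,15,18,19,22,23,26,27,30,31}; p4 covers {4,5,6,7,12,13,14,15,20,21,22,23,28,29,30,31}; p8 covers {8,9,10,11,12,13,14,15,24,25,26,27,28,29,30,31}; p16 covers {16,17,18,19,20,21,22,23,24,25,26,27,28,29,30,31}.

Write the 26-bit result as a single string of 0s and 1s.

s1 (pos 1,3,5,7,9,11,13,15,17,19,21,23,25,27,29,31): 1⊕0⊕1⊕0⊕0⊕0⊕0⊕0⊕1⊕1⊕1⊕0⊕0⊕1⊕0⊕1 = 1
s2 (pos 2,3,6,7,10,11,14,15,18,19,22,23,26,27,30,31): 0⊕0⊕0⊕0⊕0⊕0⊕1⊕0⊕0⊕1⊕1⊕0⊕0⊕1⊕1⊕1 = 0
s4 (pos 4,5,6,7,12,13,14,15,20,21,22,23,28,29,30,31): 0⊕1⊕0⊕0⊕1⊕0⊕1⊕0⊕0⊕1⊕1⊕0⊕0⊕0⊕1⊕1 = 1
s8 (pos 8,9,10,11,12,13,14,15,24,25,26,27,28,29,30,31): 1⊕0⊕0⊕0⊕1⊕0⊕1⊕0⊕0⊕0⊕0⊕1⊕0⊕0⊕1⊕1 = 0
s16 (pos 16,17,18,19,20,21,22,23,24,25,26,27,28,29,30,31): 0⊕1⊕0⊕1⊕0⊕1⊕1⊕0⊕0⊕0⊕0⊕1⊕0⊕0⊕1⊕1 = 1
Syndrome s16…s1 = 10101 → error at position 21.
Flip position 21: 1000100100010100101011000010011 → 1000100100010100101001000010011
Read data bits from positions 3,5,6,7,9,10,11,12,13,14,15,17,18,19,20,21,22,23,24,25,26,27,28,29,30,31: 01000001010101001000010011

01000001010101001000010011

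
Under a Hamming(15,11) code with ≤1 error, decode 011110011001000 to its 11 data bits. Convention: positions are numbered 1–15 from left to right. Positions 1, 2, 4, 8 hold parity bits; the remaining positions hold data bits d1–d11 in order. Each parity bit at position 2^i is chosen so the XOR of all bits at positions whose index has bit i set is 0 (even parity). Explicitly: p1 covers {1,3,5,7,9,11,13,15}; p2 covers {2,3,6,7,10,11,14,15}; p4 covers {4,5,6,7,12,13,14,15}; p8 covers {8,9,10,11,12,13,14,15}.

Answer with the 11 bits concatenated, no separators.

s1 (pos 1,3,5,7,9,11,13,15): 0⊕1⊕1⊕0⊕1⊕0⊕0⊕0 = 1
s2 (pos 2,3,6,7,10,11,14,15): 1⊕1⊕0⊕0⊕0⊕0⊕0⊕0 = 0
s4 (pos 4,5,6,7,12,13,14,15): 1⊕1⊕0⊕0⊕1⊕0⊕0⊕0 = 1
s8 (pos 8,9,10,11,12,13,14,15): 1⊕1⊕0⊕0⊕1⊕0⊕0⊕0 = 1
Syndrome s8…s1 = 1101 → error at position 13.
Flip position 13: 011110011001000 → 011110011001100
Read data bits from positions 3,5,6,7,9,10,11,12,13,14,15: 11001001100

11001001100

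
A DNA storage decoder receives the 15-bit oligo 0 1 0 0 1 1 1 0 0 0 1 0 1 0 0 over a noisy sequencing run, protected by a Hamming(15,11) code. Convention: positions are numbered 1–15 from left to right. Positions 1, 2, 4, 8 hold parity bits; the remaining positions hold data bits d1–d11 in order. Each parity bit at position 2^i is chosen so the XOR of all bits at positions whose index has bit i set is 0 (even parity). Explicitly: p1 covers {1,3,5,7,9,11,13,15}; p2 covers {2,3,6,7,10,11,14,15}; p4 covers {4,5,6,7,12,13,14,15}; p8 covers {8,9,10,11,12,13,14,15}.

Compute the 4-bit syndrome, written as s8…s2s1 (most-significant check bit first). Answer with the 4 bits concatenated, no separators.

s1 (pos 1,3,5,7,9,11,13,15): 0⊕0⊕1⊕1⊕0⊕1⊕1⊕0 = 0
s2 (pos 2,3,6,7,10,11,14,15): 1⊕0⊕1⊕1⊕0⊕1⊕0⊕0 = 0
s4 (pos 4,5,6,7,12,13,14,15): 0⊕1⊕1⊕1⊕0⊕1⊕0⊕0 = 0
s8 (pos 8,9,10,11,12,13,14,15): 0⊕0⊕0⊕1⊕0⊕1⊕0⊕0 = 0
Syndrome s8…s1 = 0000 → no error.

0000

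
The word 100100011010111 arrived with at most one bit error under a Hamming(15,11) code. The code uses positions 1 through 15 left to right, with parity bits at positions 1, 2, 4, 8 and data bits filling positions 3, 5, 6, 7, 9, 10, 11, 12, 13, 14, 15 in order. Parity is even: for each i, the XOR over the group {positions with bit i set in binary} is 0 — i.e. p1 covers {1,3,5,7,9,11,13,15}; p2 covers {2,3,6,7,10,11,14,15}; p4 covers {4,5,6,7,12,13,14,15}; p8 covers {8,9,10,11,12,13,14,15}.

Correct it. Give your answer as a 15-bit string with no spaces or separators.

101100011010111

s1 (pos 1,3,5,7,9,11,13,15): 1⊕0⊕0⊕0⊕1⊕1⊕1⊕1 = 1
s2 (pos 2,3,6,7,10,11,14,15): 0⊕0⊕0⊕0⊕0⊕1⊕1⊕1 = 1
s4 (pos 4,5,6,7,12,13,14,15): 1⊕0⊕0⊕0⊕0⊕1⊕1⊕1 = 0
s8 (pos 8,9,10,11,12,13,14,15): 1⊕1⊕0⊕1⊕0⊕1⊕1⊕1 = 0
Syndrome s8…s1 = 0011 → error at position 3.
Flip position 3: 100100011010111 → 101100011010111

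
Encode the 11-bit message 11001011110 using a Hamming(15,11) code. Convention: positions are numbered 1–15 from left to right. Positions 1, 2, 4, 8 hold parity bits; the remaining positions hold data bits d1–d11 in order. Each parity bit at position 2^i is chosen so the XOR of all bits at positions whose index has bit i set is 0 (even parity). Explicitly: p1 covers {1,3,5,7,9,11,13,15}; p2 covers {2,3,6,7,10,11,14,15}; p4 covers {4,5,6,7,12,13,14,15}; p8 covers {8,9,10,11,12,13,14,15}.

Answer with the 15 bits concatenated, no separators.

111010011011110

Place data at non-parity positions: p1 p2 1 p4 1 0 0 p8 1 0 1 1 1 1 0
p1 (pos 1,3,5,7,9,11,13,15): XOR of data positions = 1⊕1⊕0⊕1⊕1⊕1⊕0 = 1
p2 (pos 2,3,6,7,10,11,14,15): XOR of data positions = 1⊕0⊕0⊕0⊕1⊕1⊕0 = 1
p4 (pos 4,5,6,7,12,13,14,15): XOR of data positions = 1⊕0⊕0⊕1⊕1⊕1⊕0 = 0
p8 (pos 8,9,10,11,12,13,14,15): XOR of data positions = 1⊕0⊕1⊕1⊕1⊕1⊕0 = 1
Codeword: 111010011011110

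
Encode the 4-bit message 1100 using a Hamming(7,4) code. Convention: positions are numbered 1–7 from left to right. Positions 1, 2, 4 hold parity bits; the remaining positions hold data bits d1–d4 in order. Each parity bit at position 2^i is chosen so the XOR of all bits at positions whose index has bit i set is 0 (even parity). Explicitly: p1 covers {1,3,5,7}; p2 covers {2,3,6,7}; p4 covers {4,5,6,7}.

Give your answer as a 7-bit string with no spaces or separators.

0111100

Place data at non-parity positions: p1 p2 1 p4 1 0 0
p1 (pos 1,3,5,7): XOR of data positions = 1⊕1⊕0 = 0
p2 (pos 2,3,6,7): XOR of data positions = 1⊕0⊕0 = 1
p4 (pos 4,5,6,7): XOR of data positions = 1⊕0⊕0 = 1
Codeword: 0111100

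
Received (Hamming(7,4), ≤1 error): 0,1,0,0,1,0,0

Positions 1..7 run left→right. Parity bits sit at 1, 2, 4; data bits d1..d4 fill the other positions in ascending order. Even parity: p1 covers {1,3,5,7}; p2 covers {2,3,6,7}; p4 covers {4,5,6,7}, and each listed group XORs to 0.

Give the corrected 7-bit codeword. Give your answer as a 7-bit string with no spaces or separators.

s1 (pos 1,3,5,7): 0⊕0⊕1⊕0 = 1
s2 (pos 2,3,6,7): 1⊕0⊕0⊕0 = 1
s4 (pos 4,5,6,7): 0⊕1⊕0⊕0 = 1
Syndrome s4…s1 = 111 → error at position 7.
Flip position 7: 0100100 → 0100101

0100101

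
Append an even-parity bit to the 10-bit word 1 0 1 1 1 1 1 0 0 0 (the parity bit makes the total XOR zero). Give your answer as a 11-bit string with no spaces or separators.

10111110000

XOR of the 10 data bits: 1⊕0⊕1⊕1⊕1⊕1⊕1⊕0⊕0⊕0 = 0
Parity bit = 0 (so all 11 bits XOR to 0).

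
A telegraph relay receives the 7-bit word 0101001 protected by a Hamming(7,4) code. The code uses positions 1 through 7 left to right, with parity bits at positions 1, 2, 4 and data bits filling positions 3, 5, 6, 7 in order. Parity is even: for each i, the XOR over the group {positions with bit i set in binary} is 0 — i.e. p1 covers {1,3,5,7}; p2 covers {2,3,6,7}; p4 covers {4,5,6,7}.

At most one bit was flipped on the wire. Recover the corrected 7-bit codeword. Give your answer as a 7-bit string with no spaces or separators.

1101001

s1 (pos 1,3,5,7): 0⊕0⊕0⊕1 = 1
s2 (pos 2,3,6,7): 1⊕0⊕0⊕1 = 0
s4 (pos 4,5,6,7): 1⊕0⊕0⊕1 = 0
Syndrome s4…s1 = 001 → error at position 1.
Flip position 1: 0101001 → 1101001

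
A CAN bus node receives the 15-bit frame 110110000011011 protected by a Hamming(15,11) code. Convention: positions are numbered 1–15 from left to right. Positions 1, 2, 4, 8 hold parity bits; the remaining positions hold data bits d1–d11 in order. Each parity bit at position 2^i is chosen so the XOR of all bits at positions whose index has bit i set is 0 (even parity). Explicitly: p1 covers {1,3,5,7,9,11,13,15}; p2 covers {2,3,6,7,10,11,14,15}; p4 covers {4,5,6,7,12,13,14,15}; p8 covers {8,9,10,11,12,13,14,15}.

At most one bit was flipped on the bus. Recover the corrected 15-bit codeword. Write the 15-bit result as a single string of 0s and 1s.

s1 (pos 1,3,5,7,9,11,13,15): 1⊕0⊕1⊕0⊕0⊕1⊕0⊕1 = 0
s2 (pos 2,3,6,7,10,11,14,15): 1⊕0⊕0⊕0⊕0⊕1⊕1⊕1 = 0
s4 (pos 4,5,6,7,12,13,14,15): 1⊕1⊕0⊕0⊕1⊕0⊕1⊕1 = 1
s8 (pos 8,9,10,11,12,13,14,15): 0⊕0⊕0⊕1⊕1⊕0⊕1⊕1 = 0
Syndrome s8…s1 = 0100 → error at position 4.
Flip position 4: 110110000011011 → 110010000011011

110010000011011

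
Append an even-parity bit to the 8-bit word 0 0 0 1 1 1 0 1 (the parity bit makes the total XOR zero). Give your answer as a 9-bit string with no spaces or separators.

XOR of the 8 data bits: 0⊕0⊕0⊕1⊕1⊕1⊕0⊕1 = 0
Parity bit = 0 (so all 9 bits XOR to 0).

000111010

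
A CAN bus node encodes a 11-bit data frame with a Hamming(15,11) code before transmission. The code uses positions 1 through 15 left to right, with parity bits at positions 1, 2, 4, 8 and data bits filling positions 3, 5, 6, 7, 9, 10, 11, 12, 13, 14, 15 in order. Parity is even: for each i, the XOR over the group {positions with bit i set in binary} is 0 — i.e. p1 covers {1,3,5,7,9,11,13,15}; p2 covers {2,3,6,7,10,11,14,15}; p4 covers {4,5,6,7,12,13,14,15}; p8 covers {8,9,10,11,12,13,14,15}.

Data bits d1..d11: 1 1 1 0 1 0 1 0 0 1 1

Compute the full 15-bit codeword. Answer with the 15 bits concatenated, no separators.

Place data at non-parity positions: p1 p2 1 p4 1 1 0 p8 1 0 1 0 0 1 1
p1 (pos 1,3,5,7,9,11,13,15): XOR of data positions = 1⊕1⊕0⊕1⊕1⊕0⊕1 = 1
p2 (pos 2,3,6,7,10,11,14,15): XOR of data positions = 1⊕1⊕0⊕0⊕1⊕1⊕1 = 1
p4 (pos 4,5,6,7,12,13,14,15): XOR of data positions = 1⊕1⊕0⊕0⊕0⊕1⊕1 = 0
p8 (pos 8,9,10,11,12,13,14,15): XOR of data positions = 1⊕0⊕1⊕0⊕0⊕1⊕1 = 0
Codeword: 111011001010011

111011001010011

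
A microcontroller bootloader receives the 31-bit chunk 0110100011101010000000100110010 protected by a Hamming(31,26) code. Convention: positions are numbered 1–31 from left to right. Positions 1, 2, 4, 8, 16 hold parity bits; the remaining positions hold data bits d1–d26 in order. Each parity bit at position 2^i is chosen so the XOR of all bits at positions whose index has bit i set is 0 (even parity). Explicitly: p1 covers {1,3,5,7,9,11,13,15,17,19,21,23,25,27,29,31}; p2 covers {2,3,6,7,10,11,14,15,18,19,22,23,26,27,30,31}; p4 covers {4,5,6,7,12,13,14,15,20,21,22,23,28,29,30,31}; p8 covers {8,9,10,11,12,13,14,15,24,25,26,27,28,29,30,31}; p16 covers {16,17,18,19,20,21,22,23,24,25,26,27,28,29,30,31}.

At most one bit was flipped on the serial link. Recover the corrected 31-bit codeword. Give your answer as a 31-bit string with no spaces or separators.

0110110011101010000000100110010

s1 (pos 1,3,5,7,9,11,13,15,17,19,21,23,25,27,29,31): 0⊕1⊕1⊕0⊕1⊕1⊕1⊕1⊕0⊕0⊕0⊕1⊕0⊕1⊕0⊕0 = 0
s2 (pos 2,3,6,7,10,11,14,15,18,19,22,23,26,27,30,31): 1⊕1⊕0⊕0⊕1⊕1⊕0⊕1⊕0⊕0⊕0⊕1⊕1⊕1⊕1⊕0 = 1
s4 (pos 4,5,6,7,12,13,14,15,20,21,22,23,28,29,30,31): 0⊕1⊕0⊕0⊕0⊕1⊕0⊕1⊕0⊕0⊕0⊕1⊕0⊕0⊕1⊕0 = 1
s8 (pos 8,9,10,11,12,13,14,15,24,25,26,27,28,29,30,31): 0⊕1⊕1⊕1⊕0⊕1⊕0⊕1⊕0⊕0⊕1⊕1⊕0⊕0⊕1⊕0 = 0
s16 (pos 16,17,18,19,20,21,22,23,24,25,26,27,28,29,30,31): 0⊕0⊕0⊕0⊕0⊕0⊕0⊕1⊕0⊕0⊕1⊕1⊕0⊕0⊕1⊕0 = 0
Syndrome s16…s1 = 00110 → error at position 6.
Flip position 6: 0110100011101010000000100110010 → 0110110011101010000000100110010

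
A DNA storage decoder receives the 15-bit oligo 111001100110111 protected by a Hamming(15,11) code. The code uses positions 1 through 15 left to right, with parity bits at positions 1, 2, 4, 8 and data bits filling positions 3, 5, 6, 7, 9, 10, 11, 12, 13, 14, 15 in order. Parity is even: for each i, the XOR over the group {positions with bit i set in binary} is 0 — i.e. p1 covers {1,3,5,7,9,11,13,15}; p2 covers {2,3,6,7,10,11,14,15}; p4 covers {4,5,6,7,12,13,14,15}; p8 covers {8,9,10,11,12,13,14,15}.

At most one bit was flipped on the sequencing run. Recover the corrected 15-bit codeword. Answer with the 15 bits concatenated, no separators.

s1 (pos 1,3,5,7,9,11,13,15): 1⊕1⊕0⊕1⊕0⊕1⊕1⊕1 = 0
s2 (pos 2,3,6,7,10,11,14,15): 1⊕1⊕1⊕1⊕1⊕1⊕1⊕1 = 0
s4 (pos 4,5,6,7,12,13,14,15): 0⊕0⊕1⊕1⊕0⊕1⊕1⊕1 = 1
s8 (pos 8,9,10,11,12,13,14,15): 0⊕0⊕1⊕1⊕0⊕1⊕1⊕1 = 1
Syndrome s8…s1 = 1100 → error at position 12.
Flip position 12: 111001100110111 → 111001100111111

111001100111111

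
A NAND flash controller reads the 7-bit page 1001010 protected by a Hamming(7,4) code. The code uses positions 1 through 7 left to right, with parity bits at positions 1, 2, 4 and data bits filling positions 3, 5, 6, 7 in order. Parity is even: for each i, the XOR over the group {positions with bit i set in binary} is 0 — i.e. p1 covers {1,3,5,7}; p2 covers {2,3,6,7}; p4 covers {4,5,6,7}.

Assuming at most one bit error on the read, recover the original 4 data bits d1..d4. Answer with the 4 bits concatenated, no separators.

1010

s1 (pos 1,3,5,7): 1⊕0⊕0⊕0 = 1
s2 (pos 2,3,6,7): 0⊕0⊕1⊕0 = 1
s4 (pos 4,5,6,7): 1⊕0⊕1⊕0 = 0
Syndrome s4…s1 = 011 → error at position 3.
Flip position 3: 1001010 → 1011010
Read data bits from positions 3,5,6,7: 1010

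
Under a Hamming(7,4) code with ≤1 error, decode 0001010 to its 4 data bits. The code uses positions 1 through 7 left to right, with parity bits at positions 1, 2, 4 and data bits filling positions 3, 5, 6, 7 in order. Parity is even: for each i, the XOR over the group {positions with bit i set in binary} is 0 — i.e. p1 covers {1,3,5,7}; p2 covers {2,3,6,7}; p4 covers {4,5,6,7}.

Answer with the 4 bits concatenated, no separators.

0010

s1 (pos 1,3,5,7): 0⊕0⊕0⊕0 = 0
s2 (pos 2,3,6,7): 0⊕0⊕1⊕0 = 1
s4 (pos 4,5,6,7): 1⊕0⊕1⊕0 = 0
Syndrome s4…s1 = 010 → error at position 2.
Flip position 2: 0001010 → 0101010
Read data bits from positions 3,5,6,7: 0010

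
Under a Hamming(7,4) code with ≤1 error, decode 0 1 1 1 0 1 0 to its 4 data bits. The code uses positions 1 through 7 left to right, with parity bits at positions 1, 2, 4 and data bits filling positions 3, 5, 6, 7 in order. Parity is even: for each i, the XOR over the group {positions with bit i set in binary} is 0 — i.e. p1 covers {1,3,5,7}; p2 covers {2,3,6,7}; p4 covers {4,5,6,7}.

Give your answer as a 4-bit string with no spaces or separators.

s1 (pos 1,3,5,7): 0⊕1⊕0⊕0 = 1
s2 (pos 2,3,6,7): 1⊕1⊕1⊕0 = 1
s4 (pos 4,5,6,7): 1⊕0⊕1⊕0 = 0
Syndrome s4…s1 = 011 → error at position 3.
Flip position 3: 0111010 → 0101010
Read data bits from positions 3,5,6,7: 0010

0010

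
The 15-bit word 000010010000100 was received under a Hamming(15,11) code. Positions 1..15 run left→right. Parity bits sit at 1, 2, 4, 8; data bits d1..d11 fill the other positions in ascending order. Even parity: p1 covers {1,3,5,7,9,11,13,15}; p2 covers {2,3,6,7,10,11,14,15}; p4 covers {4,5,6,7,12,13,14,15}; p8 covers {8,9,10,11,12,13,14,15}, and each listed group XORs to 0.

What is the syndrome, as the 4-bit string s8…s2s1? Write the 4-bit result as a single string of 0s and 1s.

s1 (pos 1,3,5,7,9,11,13,15): 0⊕0⊕1⊕0⊕0⊕0⊕1⊕0 = 0
s2 (pos 2,3,6,7,10,11,14,15): 0⊕0⊕0⊕0⊕0⊕0⊕0⊕0 = 0
s4 (pos 4,5,6,7,12,13,14,15): 0⊕1⊕0⊕0⊕0⊕1⊕0⊕0 = 0
s8 (pos 8,9,10,11,12,13,14,15): 1⊕0⊕0⊕0⊕0⊕1⊕0⊕0 = 0
Syndrome s8…s1 = 0000 → no error.

0000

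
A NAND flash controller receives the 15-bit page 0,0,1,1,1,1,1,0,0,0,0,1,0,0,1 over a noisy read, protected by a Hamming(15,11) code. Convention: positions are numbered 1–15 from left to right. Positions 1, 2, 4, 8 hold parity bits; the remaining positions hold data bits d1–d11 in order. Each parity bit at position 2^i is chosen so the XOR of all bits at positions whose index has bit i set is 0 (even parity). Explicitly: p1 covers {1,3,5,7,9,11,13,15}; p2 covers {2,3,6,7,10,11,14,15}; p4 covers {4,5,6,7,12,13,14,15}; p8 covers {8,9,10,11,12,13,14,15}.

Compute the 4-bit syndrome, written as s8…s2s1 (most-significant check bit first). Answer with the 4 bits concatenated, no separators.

0000

s1 (pos 1,3,5,7,9,11,13,15): 0⊕1⊕1⊕1⊕0⊕0⊕0⊕1 = 0
s2 (pos 2,3,6,7,10,11,14,15): 0⊕1⊕1⊕1⊕0⊕0⊕0⊕1 = 0
s4 (pos 4,5,6,7,12,13,14,15): 1⊕1⊕1⊕1⊕1⊕0⊕0⊕1 = 0
s8 (pos 8,9,10,11,12,13,14,15): 0⊕0⊕0⊕0⊕1⊕0⊕0⊕1 = 0
Syndrome s8…s1 = 0000 → no error.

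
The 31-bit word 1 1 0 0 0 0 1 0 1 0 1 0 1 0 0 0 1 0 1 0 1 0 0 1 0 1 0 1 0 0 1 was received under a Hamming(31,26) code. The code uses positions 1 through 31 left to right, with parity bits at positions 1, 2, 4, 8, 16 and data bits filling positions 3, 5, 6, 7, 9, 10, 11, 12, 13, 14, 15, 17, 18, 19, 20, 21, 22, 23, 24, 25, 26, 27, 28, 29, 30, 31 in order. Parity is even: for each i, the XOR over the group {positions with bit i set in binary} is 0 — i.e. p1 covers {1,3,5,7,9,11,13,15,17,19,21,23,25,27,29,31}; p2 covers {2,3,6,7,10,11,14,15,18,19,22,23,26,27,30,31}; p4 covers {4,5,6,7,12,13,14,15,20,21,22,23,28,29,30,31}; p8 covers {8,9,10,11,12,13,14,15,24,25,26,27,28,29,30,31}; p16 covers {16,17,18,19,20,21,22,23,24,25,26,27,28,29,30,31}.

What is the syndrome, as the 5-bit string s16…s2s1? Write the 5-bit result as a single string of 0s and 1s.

11101

s1 (pos 1,3,5,7,9,11,13,15,17,19,21,23,25,27,29,31): 1⊕0⊕0⊕1⊕1⊕1⊕1⊕0⊕1⊕1⊕1⊕0⊕0⊕0⊕0⊕1 = 1
s2 (pos 2,3,6,7,10,11,14,15,18,19,22,23,26,27,30,31): 1⊕0⊕0⊕1⊕0⊕1⊕0⊕0⊕0⊕1⊕0⊕0⊕1⊕0⊕0⊕1 = 0
s4 (pos 4,5,6,7,12,13,14,15,20,21,22,23,28,29,30,31): 0⊕0⊕0⊕1⊕0⊕1⊕0⊕0⊕0⊕1⊕0⊕0⊕1⊕0⊕0⊕1 = 1
s8 (pos 8,9,10,11,12,13,14,15,24,25,26,27,28,29,30,31): 0⊕1⊕0⊕1⊕0⊕1⊕0⊕0⊕1⊕0⊕1⊕0⊕1⊕0⊕0⊕1 = 1
s16 (pos 16,17,18,19,20,21,22,23,24,25,26,27,28,29,30,31): 0⊕1⊕0⊕1⊕0⊕1⊕0⊕0⊕1⊕0⊕1⊕0⊕1⊕0⊕0⊕1 = 1
Syndrome s16…s1 = 11101 → error at position 29.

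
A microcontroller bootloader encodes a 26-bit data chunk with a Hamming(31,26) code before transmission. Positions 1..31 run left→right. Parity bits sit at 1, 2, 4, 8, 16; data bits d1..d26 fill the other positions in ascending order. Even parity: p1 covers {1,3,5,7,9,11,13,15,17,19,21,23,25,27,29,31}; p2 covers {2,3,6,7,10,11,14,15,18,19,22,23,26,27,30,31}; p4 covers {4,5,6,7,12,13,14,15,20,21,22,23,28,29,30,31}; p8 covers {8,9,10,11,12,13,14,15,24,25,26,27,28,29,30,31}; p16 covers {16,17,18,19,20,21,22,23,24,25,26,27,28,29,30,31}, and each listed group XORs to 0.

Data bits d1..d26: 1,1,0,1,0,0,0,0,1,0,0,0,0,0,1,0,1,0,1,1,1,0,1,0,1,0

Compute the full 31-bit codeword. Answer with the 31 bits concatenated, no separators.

1111101000001001000101011101010

Place data at non-parity positions: p1 p2 1 p4 1 0 1 p8 0 0 0 0 1 0 0 p16 0 0 0 1 0 1 0 1 1 1 0 1 0 1 0
p1 (pos 1,3,5,7,9,11,13,15,17,19,21,23,25,27,29,31): XOR of data positions = 1⊕1⊕1⊕0⊕0⊕1⊕0⊕0⊕0⊕0⊕0⊕1⊕0⊕0⊕0 = 1
p2 (pos 2,3,6,7,10,11,14,15,18,19,22,23,26,27,30,31): XOR of data positions = 1⊕0⊕1⊕0⊕0⊕0⊕0⊕0⊕0⊕1⊕0⊕1⊕0⊕1⊕0 = 1
p4 (pos 4,5,6,7,12,13,14,15,20,21,22,23,28,29,30,31): XOR of data positions = 1⊕0⊕1⊕0⊕1⊕0⊕0⊕1⊕0⊕1⊕0⊕1⊕0⊕1⊕0 = 1
p8 (pos 8,9,10,11,12,13,14,15,24,25,26,27,28,29,30,31): XOR of data positions = 0⊕0⊕0⊕0⊕1⊕0⊕0⊕1⊕1⊕1⊕0⊕1⊕0⊕1⊕0 = 0
p16 (pos 16,17,18,19,20,21,22,23,24,25,26,27,28,29,30,31): XOR of data positions = 0⊕0⊕0⊕1⊕0⊕1⊕0⊕1⊕1⊕1⊕0⊕1⊕0⊕1⊕0 = 1
Codeword: 1111101000001001000101011101010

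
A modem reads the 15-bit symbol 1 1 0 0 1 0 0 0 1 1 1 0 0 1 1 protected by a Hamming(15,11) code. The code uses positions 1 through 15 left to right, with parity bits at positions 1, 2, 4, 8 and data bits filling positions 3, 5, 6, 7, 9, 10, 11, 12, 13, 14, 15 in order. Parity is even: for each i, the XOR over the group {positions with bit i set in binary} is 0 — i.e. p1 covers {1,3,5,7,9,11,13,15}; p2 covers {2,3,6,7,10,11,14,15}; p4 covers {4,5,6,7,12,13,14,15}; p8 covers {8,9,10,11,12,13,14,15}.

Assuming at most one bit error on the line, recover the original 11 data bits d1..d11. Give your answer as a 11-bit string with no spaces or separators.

01001110010

s1 (pos 1,3,5,7,9,11,13,15): 1⊕0⊕1⊕0⊕1⊕1⊕0⊕1 = 1
s2 (pos 2,3,6,7,10,11,14,15): 1⊕0⊕0⊕0⊕1⊕1⊕1⊕1 = 1
s4 (pos 4,5,6,7,12,13,14,15): 0⊕1⊕0⊕0⊕0⊕0⊕1⊕1 = 1
s8 (pos 8,9,10,11,12,13,14,15): 0⊕1⊕1⊕1⊕0⊕0⊕1⊕1 = 1
Syndrome s8…s1 = 1111 → error at position 15.
Flip position 15: 110010001110011 → 110010001110010
Read data bits from positions 3,5,6,7,9,10,11,12,13,14,15: 01001110010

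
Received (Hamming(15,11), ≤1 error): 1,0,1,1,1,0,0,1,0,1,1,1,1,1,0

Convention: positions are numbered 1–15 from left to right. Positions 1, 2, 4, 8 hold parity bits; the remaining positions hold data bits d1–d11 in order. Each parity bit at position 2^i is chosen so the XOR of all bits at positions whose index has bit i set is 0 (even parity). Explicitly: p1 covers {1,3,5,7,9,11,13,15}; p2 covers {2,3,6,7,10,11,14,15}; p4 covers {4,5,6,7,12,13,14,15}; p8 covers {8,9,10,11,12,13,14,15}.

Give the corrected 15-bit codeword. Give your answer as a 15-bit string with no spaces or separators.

101100010111110

s1 (pos 1,3,5,7,9,11,13,15): 1⊕1⊕1⊕0⊕0⊕1⊕1⊕0 = 1
s2 (pos 2,3,6,7,10,11,14,15): 0⊕1⊕0⊕0⊕1⊕1⊕1⊕0 = 0
s4 (pos 4,5,6,7,12,13,14,15): 1⊕1⊕0⊕0⊕1⊕1⊕1⊕0 = 1
s8 (pos 8,9,10,11,12,13,14,15): 1⊕0⊕1⊕1⊕1⊕1⊕1⊕0 = 0
Syndrome s8…s1 = 0101 → error at position 5.
Flip position 5: 101110010111110 → 101100010111110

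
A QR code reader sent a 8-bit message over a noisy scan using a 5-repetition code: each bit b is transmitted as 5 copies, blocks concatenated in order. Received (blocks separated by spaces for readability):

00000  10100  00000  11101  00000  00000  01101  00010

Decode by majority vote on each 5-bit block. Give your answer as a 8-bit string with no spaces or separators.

Block 1 (00000): 0 ones → 0
Block 2 (10100): 2 ones → 0
Block 3 (00000): 0 ones → 0
Block 4 (11101): 4 ones → 1
Block 5 (00000): 0 ones → 0
Block 6 (00000): 0 ones → 0
Block 7 (01101): 3 ones → 1
Block 8 (00010): 1 one → 0

00010010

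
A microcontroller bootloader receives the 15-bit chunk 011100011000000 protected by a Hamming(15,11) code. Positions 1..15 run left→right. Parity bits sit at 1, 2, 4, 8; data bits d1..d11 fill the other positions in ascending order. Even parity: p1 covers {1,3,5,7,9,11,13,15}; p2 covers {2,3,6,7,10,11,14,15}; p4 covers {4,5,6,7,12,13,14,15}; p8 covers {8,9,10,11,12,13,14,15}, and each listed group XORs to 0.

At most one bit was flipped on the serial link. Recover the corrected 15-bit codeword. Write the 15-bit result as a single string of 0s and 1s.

s1 (pos 1,3,5,7,9,11,13,15): 0⊕1⊕0⊕0⊕1⊕0⊕0⊕0 = 0
s2 (pos 2,3,6,7,10,11,14,15): 1⊕1⊕0⊕0⊕0⊕0⊕0⊕0 = 0
s4 (pos 4,5,6,7,12,13,14,15): 1⊕0⊕0⊕0⊕0⊕0⊕0⊕0 = 1
s8 (pos 8,9,10,11,12,13,14,15): 1⊕1⊕0⊕0⊕0⊕0⊕0⊕0 = 0
Syndrome s8…s1 = 0100 → error at position 4.
Flip position 4: 011100011000000 → 011000011000000

011000011000000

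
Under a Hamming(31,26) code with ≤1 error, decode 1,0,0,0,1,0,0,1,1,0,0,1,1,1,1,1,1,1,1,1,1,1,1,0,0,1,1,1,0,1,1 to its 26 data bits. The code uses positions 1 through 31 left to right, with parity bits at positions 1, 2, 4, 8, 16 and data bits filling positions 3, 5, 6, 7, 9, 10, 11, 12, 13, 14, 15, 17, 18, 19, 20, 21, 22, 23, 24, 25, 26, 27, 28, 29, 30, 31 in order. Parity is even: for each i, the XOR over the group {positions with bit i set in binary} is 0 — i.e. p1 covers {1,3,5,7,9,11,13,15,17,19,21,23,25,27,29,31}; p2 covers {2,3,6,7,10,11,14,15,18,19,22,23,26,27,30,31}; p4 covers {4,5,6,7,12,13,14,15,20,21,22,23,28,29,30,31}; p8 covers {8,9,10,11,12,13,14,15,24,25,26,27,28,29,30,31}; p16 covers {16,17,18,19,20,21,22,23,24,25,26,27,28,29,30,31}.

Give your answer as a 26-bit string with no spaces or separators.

01001001111111111101111011

s1 (pos 1,3,5,7,9,11,13,15,17,19,21,23,25,27,29,31): 1⊕0⊕1⊕0⊕1⊕0⊕1⊕1⊕1⊕1⊕1⊕1⊕0⊕1⊕0⊕1 = 1
s2 (pos 2,3,6,7,10,11,14,15,18,19,22,23,26,27,30,31): 0⊕0⊕0⊕0⊕0⊕0⊕1⊕1⊕1⊕1⊕1⊕1⊕1⊕1⊕1⊕1 = 0
s4 (pos 4,5,6,7,12,13,14,15,20,21,22,23,28,29,30,31): 0⊕1⊕0⊕0⊕1⊕1⊕1⊕1⊕1⊕1⊕1⊕1⊕1⊕0⊕1⊕1 = 0
s8 (pos 8,9,10,11,12,13,14,15,24,25,26,27,28,29,30,31): 1⊕1⊕0⊕0⊕1⊕1⊕1⊕1⊕0⊕0⊕1⊕1⊕1⊕0⊕1⊕1 = 1
s16 (pos 16,17,18,19,20,21,22,23,24,25,26,27,28,29,30,31): 1⊕1⊕1⊕1⊕1⊕1⊕1⊕1⊕0⊕0⊕1⊕1⊕1⊕0⊕1⊕1 = 1
Syndrome s16…s1 = 11001 → error at position 25.
Flip position 25: 1000100110011111111111100111011 → 1000100110011111111111101111011
Read data bits from positions 3,5,6,7,9,10,11,12,13,14,15,17,18,19,20,21,22,23,24,25,26,27,28,29,30,31: 01001001111111111101111011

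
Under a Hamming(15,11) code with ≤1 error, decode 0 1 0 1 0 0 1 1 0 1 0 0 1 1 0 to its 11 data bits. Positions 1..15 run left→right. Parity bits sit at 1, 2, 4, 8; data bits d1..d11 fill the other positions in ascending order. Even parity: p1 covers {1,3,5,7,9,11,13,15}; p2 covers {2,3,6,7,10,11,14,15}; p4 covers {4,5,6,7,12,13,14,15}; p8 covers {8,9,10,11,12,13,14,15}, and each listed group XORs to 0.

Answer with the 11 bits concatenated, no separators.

00010100110

s1 (pos 1,3,5,7,9,11,13,15): 0⊕0⊕0⊕1⊕0⊕0⊕1⊕0 = 0
s2 (pos 2,3,6,7,10,11,14,15): 1⊕0⊕0⊕1⊕1⊕0⊕1⊕0 = 0
s4 (pos 4,5,6,7,12,13,14,15): 1⊕0⊕0⊕1⊕0⊕1⊕1⊕0 = 0
s8 (pos 8,9,10,11,12,13,14,15): 1⊕0⊕1⊕0⊕0⊕1⊕1⊕0 = 0
Syndrome s8…s1 = 0000 → no error.
Read data bits from positions 3,5,6,7,9,10,11,12,13,14,15: 00010100110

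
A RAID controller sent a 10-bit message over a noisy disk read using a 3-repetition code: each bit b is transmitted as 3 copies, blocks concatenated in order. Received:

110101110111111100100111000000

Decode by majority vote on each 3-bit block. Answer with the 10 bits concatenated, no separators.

1111100100

Block 1 (110): 2 ones → 1
Block 2 (101): 2 ones → 1
Block 3 (110): 2 ones → 1
Block 4 (111): 3 ones → 1
Block 5 (111): 3 ones → 1
Block 6 (100): 1 one → 0
Block 7 (100): 1 one → 0
Block 8 (111): 3 ones → 1
Block 9 (000): 0 ones → 0
Block 10 (000): 0 ones → 0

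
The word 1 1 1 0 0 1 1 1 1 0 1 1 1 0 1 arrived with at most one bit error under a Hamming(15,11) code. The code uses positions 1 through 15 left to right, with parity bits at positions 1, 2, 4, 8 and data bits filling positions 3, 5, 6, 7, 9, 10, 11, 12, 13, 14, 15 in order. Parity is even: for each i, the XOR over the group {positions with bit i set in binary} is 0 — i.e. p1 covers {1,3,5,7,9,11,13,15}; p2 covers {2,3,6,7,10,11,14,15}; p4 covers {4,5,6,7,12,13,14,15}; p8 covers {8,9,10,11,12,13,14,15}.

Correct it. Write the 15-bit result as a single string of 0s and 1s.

111011111011101

s1 (pos 1,3,5,7,9,11,13,15): 1⊕1⊕0⊕1⊕1⊕1⊕1⊕1 = 1
s2 (pos 2,3,6,7,10,11,14,15): 1⊕1⊕1⊕1⊕0⊕1⊕0⊕1 = 0
s4 (pos 4,5,6,7,12,13,14,15): 0⊕0⊕1⊕1⊕1⊕1⊕0⊕1 = 1
s8 (pos 8,9,10,11,12,13,14,15): 1⊕1⊕0⊕1⊕1⊕1⊕0⊕1 = 0
Syndrome s8…s1 = 0101 → error at position 5.
Flip position 5: 111001111011101 → 111011111011101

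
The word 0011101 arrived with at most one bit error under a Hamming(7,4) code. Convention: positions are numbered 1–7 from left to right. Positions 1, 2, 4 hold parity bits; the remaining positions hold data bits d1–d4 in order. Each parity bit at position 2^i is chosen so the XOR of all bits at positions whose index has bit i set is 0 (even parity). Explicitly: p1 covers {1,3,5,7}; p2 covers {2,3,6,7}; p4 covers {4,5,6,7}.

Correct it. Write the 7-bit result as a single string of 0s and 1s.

0011001

s1 (pos 1,3,5,7): 0⊕1⊕1⊕1 = 1
s2 (pos 2,3,6,7): 0⊕1⊕0⊕1 = 0
s4 (pos 4,5,6,7): 1⊕1⊕0⊕1 = 1
Syndrome s4…s1 = 101 → error at position 5.
Flip position 5: 0011101 → 0011001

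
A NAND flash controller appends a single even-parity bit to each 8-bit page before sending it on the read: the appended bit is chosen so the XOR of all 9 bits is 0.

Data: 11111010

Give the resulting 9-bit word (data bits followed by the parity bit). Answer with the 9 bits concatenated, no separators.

XOR of the 8 data bits: 1⊕1⊕1⊕1⊕1⊕0⊕1⊕0 = 0
Parity bit = 0 (so all 9 bits XOR to 0).

111110100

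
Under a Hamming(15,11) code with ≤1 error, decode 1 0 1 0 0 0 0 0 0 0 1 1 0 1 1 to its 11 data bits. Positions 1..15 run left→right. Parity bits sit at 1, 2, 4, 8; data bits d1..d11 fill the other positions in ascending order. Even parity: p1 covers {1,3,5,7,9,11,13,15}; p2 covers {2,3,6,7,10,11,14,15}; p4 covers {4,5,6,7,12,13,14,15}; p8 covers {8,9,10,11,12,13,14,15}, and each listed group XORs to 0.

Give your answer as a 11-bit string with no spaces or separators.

10000011011

s1 (pos 1,3,5,7,9,11,13,15): 1⊕1⊕0⊕0⊕0⊕1⊕0⊕1 = 0
s2 (pos 2,3,6,7,10,11,14,15): 0⊕1⊕0⊕0⊕0⊕1⊕1⊕1 = 0
s4 (pos 4,5,6,7,12,13,14,15): 0⊕0⊕0⊕0⊕1⊕0⊕1⊕1 = 1
s8 (pos 8,9,10,11,12,13,14,15): 0⊕0⊕0⊕1⊕1⊕0⊕1⊕1 = 0
Syndrome s8…s1 = 0100 → error at position 4.
Flip position 4: 101000000011011 → 101100000011011
Read data bits from positions 3,5,6,7,9,10,11,12,13,14,15: 10000011011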